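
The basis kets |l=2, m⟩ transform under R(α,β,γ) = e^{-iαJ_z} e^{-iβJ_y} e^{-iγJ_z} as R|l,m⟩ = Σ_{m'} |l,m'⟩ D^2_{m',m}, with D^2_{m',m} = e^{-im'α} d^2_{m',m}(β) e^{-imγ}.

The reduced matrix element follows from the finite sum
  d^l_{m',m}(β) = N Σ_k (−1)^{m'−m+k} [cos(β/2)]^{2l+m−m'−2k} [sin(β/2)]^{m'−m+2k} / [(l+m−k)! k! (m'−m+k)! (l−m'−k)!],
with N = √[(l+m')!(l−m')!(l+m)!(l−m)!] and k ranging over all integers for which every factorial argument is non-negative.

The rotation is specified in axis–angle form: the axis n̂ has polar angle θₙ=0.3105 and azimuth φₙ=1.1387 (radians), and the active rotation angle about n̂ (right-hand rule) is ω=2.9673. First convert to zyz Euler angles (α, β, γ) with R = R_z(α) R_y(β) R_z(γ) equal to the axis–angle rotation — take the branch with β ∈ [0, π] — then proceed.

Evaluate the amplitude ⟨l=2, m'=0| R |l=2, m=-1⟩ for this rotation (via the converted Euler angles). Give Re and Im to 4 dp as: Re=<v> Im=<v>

Re=0.1933 Im=-0.5454

Axis–angle → zyz. n̂ = (sinθₙcosφₙ, sinθₙsinφₙ, cosθₙ) = (+0.127950, +0.277453, +0.952181), ω = 2.9673.
R = I cosω + sinω [n̂]ₓ + (1−cosω) n̂n̂ᵀ gives
  R = [-0.952355, -0.094657, +0.289932; +0.235582, -0.832055, +0.502180; +0.193705, +0.546556, +0.814711]
β = atan2(√(R₁₃²+R₂₃²), R₃₃) = 0.618565; α = atan2(R₂₃, R₁₃) mod 2π = 1.047201; γ = atan2(R₃₂, −R₃₁) mod 2π = 1.911394
First d^2_{0,-1}(β=0.6186), then the phase factors e^{-i(0)α} and e^{-i(-1)γ}:
Half-angle: c=0.952552, s=0.304375. N=√(2·2·1·6)=4.898979
k: max(0,(-1)−(0))=0 … min(2+(-1),2−(0))=1
  k=0: (−1)^1·4.8990/(2)·0.9526^3·0.3044^1 = -0.644394
  k=1: (−1)^2·4.8990/(2)·0.9526^1·0.3044^3 = +0.065795
d^2_{0,-1}(0.6186) = -0.644394 +0.065795 = -0.578599
D = (+1.000000+0.000000i)·(-0.578599)·(-0.334050+0.942555i) = +0.193281-0.545361i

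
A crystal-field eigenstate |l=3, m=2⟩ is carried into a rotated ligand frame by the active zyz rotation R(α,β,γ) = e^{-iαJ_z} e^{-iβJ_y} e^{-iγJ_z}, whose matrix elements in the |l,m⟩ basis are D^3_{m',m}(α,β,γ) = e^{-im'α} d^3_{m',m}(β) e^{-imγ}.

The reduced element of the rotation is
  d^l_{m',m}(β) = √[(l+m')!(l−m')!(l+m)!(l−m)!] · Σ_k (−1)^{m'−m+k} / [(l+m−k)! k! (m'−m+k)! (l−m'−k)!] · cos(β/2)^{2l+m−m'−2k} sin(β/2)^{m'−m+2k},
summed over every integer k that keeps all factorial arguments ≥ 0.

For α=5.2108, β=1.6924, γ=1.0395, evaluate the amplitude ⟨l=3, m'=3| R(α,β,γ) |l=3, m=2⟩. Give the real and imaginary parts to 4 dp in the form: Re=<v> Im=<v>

D^3_{3,2}(5.2108,1.6924,1.0395) = e^{-i·3·5.2108}·d^3_{3,2}(1.6924)·e^{-i·2·1.0395}. Compute d first:
Half-angle: c=0.662833, s=0.748767. N=√(720·1·120·1)=293.938769
Admissible k: 0..0 (factorial args all ≥0)
  k=0: (−1)^1·293.9388/(120)·0.6628^5·0.7488^1 = -0.234663
d^3_{3,2}(1.6924) = -0.234663
Phases: e^{-i·(3)·5.2108}=-0.997146-0.075491i, e^{-i·(2)·1.0395}=-0.486609-0.873620i ⇒ D=-0.098387-0.213041i

Re=-0.0984 Im=-0.2130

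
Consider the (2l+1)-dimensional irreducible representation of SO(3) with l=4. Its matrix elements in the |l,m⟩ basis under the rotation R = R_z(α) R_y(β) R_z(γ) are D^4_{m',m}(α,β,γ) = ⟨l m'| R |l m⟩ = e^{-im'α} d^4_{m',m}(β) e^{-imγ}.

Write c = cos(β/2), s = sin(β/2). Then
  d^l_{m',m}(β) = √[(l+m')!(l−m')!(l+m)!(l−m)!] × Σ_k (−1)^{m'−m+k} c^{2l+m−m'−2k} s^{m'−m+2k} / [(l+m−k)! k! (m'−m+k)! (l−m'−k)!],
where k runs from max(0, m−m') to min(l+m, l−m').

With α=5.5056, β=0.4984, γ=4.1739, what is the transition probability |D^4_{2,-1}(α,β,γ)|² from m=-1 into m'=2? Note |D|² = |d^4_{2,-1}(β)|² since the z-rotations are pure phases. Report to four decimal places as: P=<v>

Split into d^4_{2,-1}(β=0.4984) × two z-phases.
c=cos(0.498400/2)=0.969110, s=sin(0.498400/2)=0.246629; N=√[720·2·6·120]=1018.233765
k: max(0,(-1)−(2))=0 … min(4+(-1),4−(2))=2
  k=0: (−1)^3·1018.2338/(72)·0.9691^5·0.2466^3 = -0.181347
  k=1: (−1)^4·1018.2338/(48)·0.9691^3·0.2466^5 = +0.017617
  k=2: (−1)^5·1018.2338/(240)·0.9691^1·0.2466^7 = -0.000228
d^4_{2,-1}(0.4984) = -0.181347 +0.017617 -0.000228 = -0.163958
|D^4_{2,-1}|² = |d^4_{2,-1}(β)|² = (-0.163958)² = 0.026882 (the z-rotation phases have unit modulus)

P=0.0269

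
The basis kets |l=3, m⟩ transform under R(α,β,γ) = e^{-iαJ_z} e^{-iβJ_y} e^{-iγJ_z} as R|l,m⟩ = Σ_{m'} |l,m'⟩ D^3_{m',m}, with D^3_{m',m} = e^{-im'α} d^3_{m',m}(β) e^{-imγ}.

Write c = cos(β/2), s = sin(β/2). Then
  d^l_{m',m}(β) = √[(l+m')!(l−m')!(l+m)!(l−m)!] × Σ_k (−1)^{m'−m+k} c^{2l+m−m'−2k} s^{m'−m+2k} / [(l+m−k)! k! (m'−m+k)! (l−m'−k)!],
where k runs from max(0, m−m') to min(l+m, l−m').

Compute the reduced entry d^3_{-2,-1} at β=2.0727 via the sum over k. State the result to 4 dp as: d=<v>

d=-0.4393

d^3_{-2,-1}(β=2.0727) via the finite sum:
Half-angle: c=0.509365, s=0.860551. N=√(1·120·2·24)=75.894664
The bounds max(0,m−m')=1 and min(l+m,l−m')=2 give 2 terms
  k=1: (−1)^0·75.8947/(24)·0.5094^5·0.8606^1 = +0.093308
  k=2: (−1)^1·75.8947/(12)·0.5094^3·0.8606^3 = -0.532655
d^3_{-2,-1}(2.0727) = +0.093308 -0.532655 = -0.439347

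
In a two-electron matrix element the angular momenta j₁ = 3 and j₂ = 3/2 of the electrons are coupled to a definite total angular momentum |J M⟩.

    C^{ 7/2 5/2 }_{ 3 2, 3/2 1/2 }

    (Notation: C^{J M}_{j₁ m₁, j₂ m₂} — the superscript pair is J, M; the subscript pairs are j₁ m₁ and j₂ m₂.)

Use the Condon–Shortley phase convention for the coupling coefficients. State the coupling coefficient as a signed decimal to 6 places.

j₁+j₂−J=1  J+j₁−j₂=5  J−j₁+j₂=2  j₁+j₂+J+1=9
(j₁±m₁, j₂±m₂, J±M) = (5,1,2,1,6,1)
P² = 6400/7
sum k=0..1:
  [0] +1/48 = 1/48
  [1] −1/120 = -1/120
S = 1/80
C² = P²·S² = 1/7 ; C = +0.377964

+√(1/7) = +0.377964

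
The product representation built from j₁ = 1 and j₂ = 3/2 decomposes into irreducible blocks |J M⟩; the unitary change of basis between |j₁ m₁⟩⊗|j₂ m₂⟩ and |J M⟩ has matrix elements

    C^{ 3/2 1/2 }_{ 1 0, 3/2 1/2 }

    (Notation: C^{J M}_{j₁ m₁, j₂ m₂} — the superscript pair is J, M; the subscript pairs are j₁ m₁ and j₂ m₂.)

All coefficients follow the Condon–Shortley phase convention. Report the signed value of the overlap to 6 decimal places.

triangle: 1!*1!*2!/5! = 2/120
(j±m)!: 1!*1!*2!*1!*2!*1! = 4
prefactor² = (2J+1)*Δ*N² = 4/15
  k=0: +1/(0!*1!*1!*2!*0!*0!) = 1/2
  k=1: −1/(1!*0!*0!*1!*1!*1!) = -1
Σ = -1/2  ⇒  CG² = 4/15*(-1/2)² = 1/15
CG = −√(1/15) = -0.258199

-0.258199  (= −√(1/15))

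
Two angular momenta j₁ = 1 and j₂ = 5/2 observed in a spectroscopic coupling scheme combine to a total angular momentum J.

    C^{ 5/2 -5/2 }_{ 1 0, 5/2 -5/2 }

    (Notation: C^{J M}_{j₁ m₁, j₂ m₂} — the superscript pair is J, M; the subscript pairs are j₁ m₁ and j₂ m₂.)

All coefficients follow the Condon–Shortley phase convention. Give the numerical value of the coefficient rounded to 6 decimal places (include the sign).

+0.845154  (= +√(5/7))

√[6·1!1!4!/7! · 1!1!0!5!0!5!] = √(2880/7)
  +(−1)^0/∏(0,1,1,0,0,4)! = 1/24  (running 1/24)
⟨..|..⟩ = √(2880/7)·(1/24) = +0.845154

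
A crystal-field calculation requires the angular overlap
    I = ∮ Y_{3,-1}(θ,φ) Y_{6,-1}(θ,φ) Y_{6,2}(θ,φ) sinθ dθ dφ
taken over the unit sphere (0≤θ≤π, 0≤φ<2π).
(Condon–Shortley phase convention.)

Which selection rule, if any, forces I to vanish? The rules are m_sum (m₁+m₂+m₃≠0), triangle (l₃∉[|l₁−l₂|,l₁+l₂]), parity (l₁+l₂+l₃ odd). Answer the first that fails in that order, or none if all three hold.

Σmᵢ = 0  ✓
l₃∈[|l₁−l₂|,l₁+l₂]=[3,9], have l₃=6  ✓
Σlᵢ = 15 ⇒ odd  ✗

parity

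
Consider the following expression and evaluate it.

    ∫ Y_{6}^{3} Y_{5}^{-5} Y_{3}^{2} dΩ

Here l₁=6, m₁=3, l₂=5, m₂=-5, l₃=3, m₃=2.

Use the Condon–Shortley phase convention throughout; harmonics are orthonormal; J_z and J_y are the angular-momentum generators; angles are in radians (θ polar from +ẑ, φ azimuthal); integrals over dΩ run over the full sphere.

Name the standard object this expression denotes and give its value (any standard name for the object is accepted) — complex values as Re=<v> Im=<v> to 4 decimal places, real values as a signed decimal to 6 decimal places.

Gaunt coefficient, +0.088266

This is a Gaunt coefficient — the integral of a triple product of spherical harmonics over the sphere.
m-sum 0 ✓  L=14 even ✓  1≤3≤11 ✓
Π(2lᵢ+1) = 13×11×7 = 1001
triangle coeff Δ(6,5,3) = 1/675675
Σ_t [3,5]: t=3:−1/8640 t=4:+1/2304 t=5:−1/8640 = 7/34560
(3j)²=7/429 [(6 5 3; 0 0 0)], sign=-1
Σ_t [0,0]: t=0:+1/483840 = 1/483840
(3j)²=6/1001 [(6 5 3; 3 -5 2)], sign=-1
⇒ 4πI² = 14/143
I = (+1)√(14/143/(4π)) = 0.08826552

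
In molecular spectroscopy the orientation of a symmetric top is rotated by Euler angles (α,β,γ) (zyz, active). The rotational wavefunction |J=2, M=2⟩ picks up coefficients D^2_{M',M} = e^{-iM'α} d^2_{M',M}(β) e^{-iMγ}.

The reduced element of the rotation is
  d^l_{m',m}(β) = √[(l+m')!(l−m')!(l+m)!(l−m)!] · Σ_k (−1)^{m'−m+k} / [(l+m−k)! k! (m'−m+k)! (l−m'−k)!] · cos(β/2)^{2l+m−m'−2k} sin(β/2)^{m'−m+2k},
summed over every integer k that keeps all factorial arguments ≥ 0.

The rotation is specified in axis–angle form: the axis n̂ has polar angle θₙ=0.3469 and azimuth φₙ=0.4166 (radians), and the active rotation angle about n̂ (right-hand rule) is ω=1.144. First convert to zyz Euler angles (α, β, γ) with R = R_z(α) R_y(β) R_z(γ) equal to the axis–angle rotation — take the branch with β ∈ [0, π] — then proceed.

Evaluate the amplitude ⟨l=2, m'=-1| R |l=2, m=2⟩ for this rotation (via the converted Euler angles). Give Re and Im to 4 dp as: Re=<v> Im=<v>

Axis–angle → zyz. n̂ = (sinθₙcosφₙ, sinθₙsinφₙ, cosθₙ) = (+0.310905, +0.137576, +0.940431), ω = 1.1440.
R = I cosω + sinω [n̂]ₓ + (1−cosω) n̂n̂ᵀ gives
  R = [+0.470605, -0.831004, +0.296585; +0.881138, +0.425049, -0.207193; +0.046116, +0.358839, +0.932260]
β = atan2(√(R₁₃²+R₂₃²), R₃₃) = 0.370187; α = atan2(R₂₃, R₁₃) mod 2π = 5.673402; γ = atan2(R₃₂, −R₃₁) mod 2π = 1.698609
D^2_{-1,2}(5.6734,0.3702,1.6986) = e^{-i·-1·5.6734}·d^2_{-1,2}(0.3702)·e^{-i·2·1.6986}. Compute d first:
With c≡cos(β/2)=0.982919 and s≡sin(β/2)=0.184038, N=[1·6·24·1]^{1/2}=12.000000
The bounds max(0,m−m')=3 and min(l+m,l−m')=3 give 1 term
  k=3: (−1)^0·12.0000/(6)·0.9829^1·0.1840^3 = +0.012254
d^2_{-1,2}(0.3702) = +0.012254
D = (+0.819772-0.572690i)·(+0.012254)·(-0.967505+0.252851i) = -0.007945+0.009330i

Re=-0.0079 Im=0.0093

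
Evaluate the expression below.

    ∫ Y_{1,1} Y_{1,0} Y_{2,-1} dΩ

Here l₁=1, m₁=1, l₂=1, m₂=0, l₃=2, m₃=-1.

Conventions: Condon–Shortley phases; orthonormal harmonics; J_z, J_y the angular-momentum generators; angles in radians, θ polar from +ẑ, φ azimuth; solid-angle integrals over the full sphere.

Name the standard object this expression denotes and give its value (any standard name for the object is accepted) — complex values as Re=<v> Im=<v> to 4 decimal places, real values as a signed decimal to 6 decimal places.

Gaunt coefficient, -0.218510

This is a Gaunt coefficient — the integral of a triple product of spherical harmonics over the sphere.
Checks pass: Σm=0; 4 even; l₃=2∈[0,2].
(2·1+1)(2·1+1)(2·2+1) = 45
Δ: 0! 2! 2! / 5! → 1/30
sum: t=0:+1/1 = 1/1
3j²(1 1 2; 0 0 0) = Δ·Π!·Σ² = 2/15  (sign +1)
sum: t=0:+1/2 = 1/2
3j²(1 1 2; 1 0 -1) = Δ·Π!·Σ² = 1/10  (sign -1)
combine: 4πI² = 45·2/15·1/10 = 3/5
take √, sign -1: I = -0.21850969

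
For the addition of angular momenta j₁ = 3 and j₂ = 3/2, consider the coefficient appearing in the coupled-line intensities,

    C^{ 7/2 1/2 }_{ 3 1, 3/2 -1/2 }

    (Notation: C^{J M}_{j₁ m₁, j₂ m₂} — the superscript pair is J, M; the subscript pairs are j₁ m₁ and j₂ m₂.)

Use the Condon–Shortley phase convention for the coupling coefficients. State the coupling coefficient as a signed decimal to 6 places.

√[8·1!5!2!/9! · 4!2!1!2!4!3!] = √(512/7)
  +(−1)^0/∏(0,1,2,1,3,1)! = 1/12  (running 1/12)
  +(−1)^1/∏(1,0,1,0,4,2)! = -1/48  (running 1/16)
⟨..|..⟩ = √(512/7)·(1/16) = +0.534522

+0.534522  (= +√(2/7))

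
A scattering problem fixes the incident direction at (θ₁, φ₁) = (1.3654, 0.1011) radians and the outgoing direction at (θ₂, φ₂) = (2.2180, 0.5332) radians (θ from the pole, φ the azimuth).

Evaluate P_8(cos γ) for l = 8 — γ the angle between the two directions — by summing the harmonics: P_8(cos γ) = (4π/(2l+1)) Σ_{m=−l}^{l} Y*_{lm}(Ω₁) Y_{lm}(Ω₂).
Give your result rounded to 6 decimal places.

Expand P_8 via completeness: Σ_{m} conj(Y_{8,m}) at Ω₁ times Y_{8,m} at Ω₂ —
  m=-8: Y*=(0.300220, 0.314611)  Y=(-0.036539, 0.076266)  product (-0.034964, 0.011401)
  m=-7: Y*=(0.275368, 0.235588)  Y=(0.212327, -0.142413)  product (0.092019, 0.010806)
  m=-6: Y*=(-0.102375, -0.071035)  Y=(-0.431432, 0.024881)  product (0.045935, 0.028100)
  m=-5: Y*=(-0.310030, -0.171591)  Y=(0.345566, 0.177974)  product (-0.076597, -0.114473)
  m=-4: Y*=(0.008837, 0.003782)  Y=(-0.010138, -0.016098)  product (-0.000029, -0.000181)
  m=-3: Y*=(0.316796, 0.099143)  Y=(-0.009994, -0.346870)  product (0.031224, -0.110878)
  m=-2: Y*=(0.041057, 0.008417)  Y=(-0.102378, 0.185459)  product (-0.005764, 0.006753)
  m=-1: Y*=(-0.316525, -0.032110)  Y=(-0.224258, 0.132362)  product (0.075233, -0.034695)
  m=+0: Y*=(-0.056947, -0.000000)  Y=(0.255267, 0.000000)  product (-0.014537, -0.000000)
  m=+1: Y*=(0.316525, -0.032110)  Y=(0.224258, 0.132362)  product (0.075233, 0.034695)
  m=+2: Y*=(0.041057, -0.008417)  Y=(-0.102378, -0.185459)  product (-0.005764, -0.006753)
  m=+3: Y*=(-0.316796, 0.099143)  Y=(0.009994, -0.346870)  product (0.031224, 0.110878)
  m=+4: Y*=(0.008837, -0.003782)  Y=(-0.010138, 0.016098)  product (-0.000029, 0.000181)
  m=+5: Y*=(0.310030, -0.171591)  Y=(-0.345566, 0.177974)  product (-0.076597, 0.114473)
  m=+6: Y*=(-0.102375, 0.071035)  Y=(-0.431432, -0.024881)  product (0.045935, -0.028100)
  m=+7: Y*=(-0.275368, 0.235588)  Y=(-0.212327, -0.142413)  product (0.092019, -0.010806)
  m=+8: Y*=(0.300220, -0.314611)  Y=(-0.036539, -0.076266)  product (-0.034964, -0.011401)
Σ over m = (0.239578, -0.000000); ×(4π/17) → (0.177096, -0.000000). Real part: 0.177096

0.177096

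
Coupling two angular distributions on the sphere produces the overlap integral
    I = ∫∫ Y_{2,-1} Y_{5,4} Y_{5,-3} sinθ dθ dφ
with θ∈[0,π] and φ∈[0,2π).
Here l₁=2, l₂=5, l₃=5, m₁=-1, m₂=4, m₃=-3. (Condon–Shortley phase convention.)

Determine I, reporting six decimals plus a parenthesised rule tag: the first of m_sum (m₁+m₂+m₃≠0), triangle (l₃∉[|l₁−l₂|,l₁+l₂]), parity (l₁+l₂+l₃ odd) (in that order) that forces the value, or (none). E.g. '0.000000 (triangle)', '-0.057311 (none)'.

Checks pass: Σm=0; 12 even; l₃=5∈[3,7].
(2·2+1)(2·5+1)(2·5+1) = 605
Δ: 2! 2! 8! / 13! → 1/38610
sum: t=0:+1/2880 t=1:−1/576 t=2:+1/2880 = -1/960
3j²(2 5 5; 0 0 0) = Δ·Π!·Σ² = 10/429  (sign +1)
sum: t=1:−1/80640 t=2:+1/10080 = 1/11520
3j²(2 5 5; -1 4 -3) = Δ·Π!·Σ² = 49/1430  (sign +1)
combine: 4πI² = 605·10/429·49/1430 = 245/507
take √, sign +1: I = 0.19609844
No selection rule forces the value: the integral is nonzero (none).

0.196098 (none)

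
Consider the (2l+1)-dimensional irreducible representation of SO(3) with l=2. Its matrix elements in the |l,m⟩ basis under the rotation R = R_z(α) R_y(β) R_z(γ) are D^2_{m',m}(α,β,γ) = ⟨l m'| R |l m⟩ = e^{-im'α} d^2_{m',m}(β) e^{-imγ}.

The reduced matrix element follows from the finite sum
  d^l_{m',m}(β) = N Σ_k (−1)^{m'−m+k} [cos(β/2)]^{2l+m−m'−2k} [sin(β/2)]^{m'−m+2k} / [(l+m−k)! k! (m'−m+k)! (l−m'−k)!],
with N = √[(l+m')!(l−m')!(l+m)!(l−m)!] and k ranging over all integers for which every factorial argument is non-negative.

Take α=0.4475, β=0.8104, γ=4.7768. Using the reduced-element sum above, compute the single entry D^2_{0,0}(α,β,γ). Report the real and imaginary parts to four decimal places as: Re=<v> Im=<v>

First d^2_{0,0}(β=0.8104), then the phase factors e^{-i(0)α} and e^{-i(0)γ}:
With c≡cos(β/2)=0.919024 and s≡sin(β/2)=0.394203, N=[2·2·2·2]^{1/2}=4.000000
Admissible k: 0..2 (factorial args all ≥0)
  k=0: (−1)^0·4.0000/(4)·0.9190^4·0.3942^0 = +0.713356
  k=1: (−1)^1·4.0000/(1)·0.9190^2·0.3942^2 = -0.524991
  k=2: (−1)^2·4.0000/(4)·0.9190^0·0.3942^4 = +0.024148
d^2_{0,0}(0.8104) = +0.713356 -0.524991 +0.024148 = +0.212513
D = (+1.000000+0.000000i)·(+0.212513)·(+1.000000+0.000000i) = +0.212513+0.000000i

Re=0.2125 Im=0.0000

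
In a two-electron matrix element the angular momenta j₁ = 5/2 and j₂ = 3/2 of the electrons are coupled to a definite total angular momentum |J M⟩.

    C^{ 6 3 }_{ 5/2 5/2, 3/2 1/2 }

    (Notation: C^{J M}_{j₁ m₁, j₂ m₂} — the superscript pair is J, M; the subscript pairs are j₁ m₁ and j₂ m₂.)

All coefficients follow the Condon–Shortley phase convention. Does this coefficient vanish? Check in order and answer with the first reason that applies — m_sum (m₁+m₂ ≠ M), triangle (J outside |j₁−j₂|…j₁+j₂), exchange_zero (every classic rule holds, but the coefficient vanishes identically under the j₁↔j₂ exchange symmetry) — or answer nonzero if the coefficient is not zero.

triangle

m-sum: m₁+m₂ = 5/2+1/2 = 3, M = 3  ✓
triangle: need |j₁−j₂| ≤ J ≤ j₁+j₂, i.e. J ∈ [1, 4]; J = 6 is outside ✗ ⇒ coefficient is 0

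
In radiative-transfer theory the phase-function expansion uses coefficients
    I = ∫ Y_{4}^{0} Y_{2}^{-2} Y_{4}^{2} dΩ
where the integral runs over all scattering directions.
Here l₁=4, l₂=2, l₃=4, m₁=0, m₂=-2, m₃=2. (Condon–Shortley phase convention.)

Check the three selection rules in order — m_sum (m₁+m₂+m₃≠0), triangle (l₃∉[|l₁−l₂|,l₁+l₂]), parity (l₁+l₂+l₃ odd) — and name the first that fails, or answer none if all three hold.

azimuthal sum: 0 − 2 + 2 = 0  ✓
2 ≤ 4 ≤ 6 (triangle on l)  ✓
L = 4 + 2 + 4 = 10 (even)  ✓

none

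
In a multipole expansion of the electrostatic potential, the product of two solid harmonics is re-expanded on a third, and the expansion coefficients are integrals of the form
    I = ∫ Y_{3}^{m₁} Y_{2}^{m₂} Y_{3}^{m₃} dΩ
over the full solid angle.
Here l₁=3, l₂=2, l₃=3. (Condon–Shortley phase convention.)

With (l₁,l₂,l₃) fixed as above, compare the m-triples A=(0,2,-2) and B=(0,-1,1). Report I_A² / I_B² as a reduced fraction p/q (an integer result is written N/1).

l's match ⇒ only the (l;m) 3-j factors differ between A and B.
A: triangle coeff Δ(3,2,3) = 1/3780; Σ_t [2,2]: t=2:+1/24 = 1/24; (3j)²=1/21 [(3 2 3; 0 2 -2)], sign=-1
B: triangle coeff Δ(3,2,3) = 1/3780; Σ_t [0,1]: t=0:+1/12 t=1:−1/8 = -1/24; (3j)²=1/210 [(3 2 3; 0 -1 1)], sign=-1
I_A²/I_B² = (1/21)/(1/210) = 10/1

10/1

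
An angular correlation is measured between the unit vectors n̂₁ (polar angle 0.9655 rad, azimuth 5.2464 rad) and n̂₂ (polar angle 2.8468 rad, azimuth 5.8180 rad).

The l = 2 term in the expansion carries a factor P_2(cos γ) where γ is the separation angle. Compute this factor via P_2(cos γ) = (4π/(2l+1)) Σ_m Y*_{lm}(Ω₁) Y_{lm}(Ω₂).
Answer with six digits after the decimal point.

Addition theorem: P_2(cos γ) = (4π/5) Σ_m Y*_{lm}(Ω₁) Y_{lm}(Ω₂), m = −2…2:
  m=-2: (-0.125867, -0.228886) × (0.019484, 0.026146) = (0.003532, -0.007750)  (running Σ = (0.003532, -0.007750))
  m=-1: (0.183992, -0.311156) × (-0.191952, -0.096345) = (-0.065296, 0.042000)  (running Σ = (-0.061764, 0.034250))
  m=0: (-0.009051, -0.000000) × (0.550912, 0.000000) = (-0.004986, -0.000000)  (running Σ = (-0.066751, 0.034250))
  m=1: (-0.183992, -0.311156) × (0.191952, -0.096345) = (-0.065296, -0.042000)  (running Σ = (-0.132047, -0.007750))
  m=2: (-0.125867, 0.228886) × (0.019484, -0.026146) = (0.003532, 0.007750)  (running Σ = (-0.128515, 0.000000))
Σ over m = (-0.128515, 0.000000); ×(4π/5) → (-0.322993, 0.000000). Real part: -0.322993

-0.322993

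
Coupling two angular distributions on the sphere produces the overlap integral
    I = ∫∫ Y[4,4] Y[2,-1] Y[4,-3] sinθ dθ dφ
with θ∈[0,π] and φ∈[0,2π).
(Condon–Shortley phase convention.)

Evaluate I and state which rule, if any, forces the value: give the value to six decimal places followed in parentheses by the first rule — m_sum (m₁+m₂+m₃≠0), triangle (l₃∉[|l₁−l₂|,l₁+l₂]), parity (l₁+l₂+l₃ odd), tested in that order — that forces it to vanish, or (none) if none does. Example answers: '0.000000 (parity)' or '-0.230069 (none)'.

0.198645 (none)

Rules hold: Σm=0, L=10 even, 2≤4≤6.
N = 9·5·9 = 405
Δ = 2!·6!·2!/11! = 1/13860
Racah Σ t=0..2: t=0:+1/192 t=1:−1/36 t=2:+1/192 = -5/288
⇒ 3j(4 2 4; 0 0 0)² = 20/693, sgn -1
Racah Σ t=0..0: t=0:+1/1440 = 1/1440
⇒ 3j(4 2 4; 4 -1 -3)² = 7/165, sgn -1
4πI² = N·(3j₀)²·(3jₘ)² = 60/121
I = +1·√(0.495868/4π) = 0.19864517
No selection rule forces the value: the integral is nonzero (none).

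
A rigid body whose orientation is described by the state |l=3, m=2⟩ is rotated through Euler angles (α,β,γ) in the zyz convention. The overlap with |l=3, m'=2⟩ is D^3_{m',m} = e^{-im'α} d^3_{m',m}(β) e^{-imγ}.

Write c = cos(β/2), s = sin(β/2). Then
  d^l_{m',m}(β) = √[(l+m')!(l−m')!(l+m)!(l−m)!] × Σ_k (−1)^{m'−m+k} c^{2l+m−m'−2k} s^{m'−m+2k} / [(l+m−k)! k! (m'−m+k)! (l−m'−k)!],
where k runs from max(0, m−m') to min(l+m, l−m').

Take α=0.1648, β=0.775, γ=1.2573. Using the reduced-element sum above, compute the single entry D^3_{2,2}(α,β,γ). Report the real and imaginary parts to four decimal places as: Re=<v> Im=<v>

Split into d^3_{2,2}(β=0.7750) × two z-phases.
c=cos(0.775000/2)=0.925857, s=sin(0.775000/2)=0.377875; N=√[120·1·120·1]=120.000000
k: max(0,(2)−(2))=0 … min(3+(2),3−(2))=1
  k=0: (−1)^0·120.0000/(120)·0.9259^6·0.3779^0 = +0.629887
  k=1: (−1)^1·120.0000/(24)·0.9259^4·0.3779^2 = -0.524616
d^3_{2,2}(0.7750) = +0.629887 -0.524616 = +0.105271
Attach z-rotation phases: D = e^{-i(2)(0.1648)}·(+0.105271)·e^{-i(2)(1.2573)} = -0.100650-0.030847i

Re=-0.1007 Im=-0.0308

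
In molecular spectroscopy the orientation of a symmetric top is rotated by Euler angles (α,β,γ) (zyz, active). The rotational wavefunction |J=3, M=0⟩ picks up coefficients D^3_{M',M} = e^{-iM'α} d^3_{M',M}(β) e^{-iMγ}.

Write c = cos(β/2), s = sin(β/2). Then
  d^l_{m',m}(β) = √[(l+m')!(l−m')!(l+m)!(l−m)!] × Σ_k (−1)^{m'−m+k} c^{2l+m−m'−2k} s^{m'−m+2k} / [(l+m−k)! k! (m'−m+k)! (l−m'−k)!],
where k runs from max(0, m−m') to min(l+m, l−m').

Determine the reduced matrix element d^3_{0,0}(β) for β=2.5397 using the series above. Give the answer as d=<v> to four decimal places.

d^3_{0,0}(β=2.5397) via the finite sum:
Half-angle: c=0.296424, s=0.955056. N=√(6·6·6·6)=36.000000
Admissible k: 0..3 (factorial args all ≥0)
  k=0: (−1)^0·36.0000/(36)·0.2964^6·0.9551^0 = +0.000678
  k=1: (−1)^1·36.0000/(4)·0.2964^4·0.9551^2 = -0.063380
  k=2: (−1)^2·36.0000/(4)·0.2964^2·0.9551^4 = +0.657939
  k=3: (−1)^3·36.0000/(36)·0.2964^0·0.9551^6 = -0.758882
d^3_{0,0}(2.5397) = +0.000678 -0.063380 +0.657939 -0.758882 = -0.163645

d=-0.1636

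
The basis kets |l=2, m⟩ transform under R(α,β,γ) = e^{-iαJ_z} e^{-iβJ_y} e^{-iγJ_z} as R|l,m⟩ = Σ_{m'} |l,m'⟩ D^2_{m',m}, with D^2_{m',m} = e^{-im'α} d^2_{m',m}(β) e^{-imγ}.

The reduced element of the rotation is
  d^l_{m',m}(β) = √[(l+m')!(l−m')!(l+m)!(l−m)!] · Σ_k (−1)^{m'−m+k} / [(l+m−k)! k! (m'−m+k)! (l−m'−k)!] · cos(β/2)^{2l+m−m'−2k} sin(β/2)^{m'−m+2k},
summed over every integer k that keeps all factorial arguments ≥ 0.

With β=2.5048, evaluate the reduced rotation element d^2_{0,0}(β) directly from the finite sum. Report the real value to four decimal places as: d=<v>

d=0.4696

d^2_{0,0}(β=2.5048) via the finite sum:
Half-angle: c=0.313044, s=0.949739. N=√(2·2·2·2)=4.000000
k∈{0,1,2} keeps every argument non-negative
  k=0: (−1)^0·4.0000/(4)·0.3130^4·0.9497^0 = +0.009603
  k=1: (−1)^1·4.0000/(1)·0.3130^2·0.9497^2 = -0.353573
  k=2: (−1)^2·4.0000/(4)·0.3130^0·0.9497^4 = +0.813610
d^2_{0,0}(2.5048) = +0.009603 -0.353573 +0.813610 = +0.469641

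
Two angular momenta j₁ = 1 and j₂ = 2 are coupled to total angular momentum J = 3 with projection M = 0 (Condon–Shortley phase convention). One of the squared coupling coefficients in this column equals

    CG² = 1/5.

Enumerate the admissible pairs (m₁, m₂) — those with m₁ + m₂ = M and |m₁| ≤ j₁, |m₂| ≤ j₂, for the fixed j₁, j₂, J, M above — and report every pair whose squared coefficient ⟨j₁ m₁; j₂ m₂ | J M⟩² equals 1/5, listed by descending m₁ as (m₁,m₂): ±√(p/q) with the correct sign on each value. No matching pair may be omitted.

(1,-1): +√(1/5); (-1,1): +√(1/5)

Admissible pairs with m₁+m₂ = M = 0: (-1,1), (0,0), (1,-1)
  (m₁,m₂)=(1,-1): CG² = 1/5, CG = +√(1/5)   ← matches the target
  (m₁,m₂)=(0,0): CG² = 3/5, CG = +√(3/5)
  (m₁,m₂)=(-1,1): CG² = 1/5, CG = +√(1/5)   ← matches the target
Pairs with CG² = 1/5: (1,-1): +√(1/5); (-1,1): +√(1/5)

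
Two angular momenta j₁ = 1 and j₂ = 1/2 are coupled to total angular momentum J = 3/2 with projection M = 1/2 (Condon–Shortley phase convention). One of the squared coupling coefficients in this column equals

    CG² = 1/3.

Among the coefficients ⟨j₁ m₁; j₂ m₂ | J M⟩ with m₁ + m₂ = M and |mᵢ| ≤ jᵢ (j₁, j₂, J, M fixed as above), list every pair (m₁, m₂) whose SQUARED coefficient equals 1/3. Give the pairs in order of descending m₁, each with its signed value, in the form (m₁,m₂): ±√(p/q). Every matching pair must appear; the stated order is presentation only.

(1,-1/2): +√(1/3)

Admissible pairs with m₁+m₂ = M = 1/2: (0,1/2), (1,-1/2)
  (m₁,m₂)=(1,-1/2): CG² = 1/3, CG = +√(1/3)   ← matches the target
  (m₁,m₂)=(0,1/2): CG² = 2/3, CG = +√(2/3)
Pairs with CG² = 1/3: (1,-1/2): +√(1/3)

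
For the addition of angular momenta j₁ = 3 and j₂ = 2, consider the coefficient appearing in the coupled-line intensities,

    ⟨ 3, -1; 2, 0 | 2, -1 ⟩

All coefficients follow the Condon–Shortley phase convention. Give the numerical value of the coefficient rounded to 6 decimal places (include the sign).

j₁+j₂−J=3  J+j₁−j₂=3  J−j₁+j₂=1  j₁+j₂+J+1=8
(j₁±m₁, j₂±m₂, J±M) = (2,4,2,2,1,3)
P² = 36/7
sum k=1..2:
  [1] −1/12 = -1/12
  [2] +1/4 = 1/4
S = 1/6
C² = P²·S² = 1/7 ; C = +0.377964

+√(1/7) = +0.377964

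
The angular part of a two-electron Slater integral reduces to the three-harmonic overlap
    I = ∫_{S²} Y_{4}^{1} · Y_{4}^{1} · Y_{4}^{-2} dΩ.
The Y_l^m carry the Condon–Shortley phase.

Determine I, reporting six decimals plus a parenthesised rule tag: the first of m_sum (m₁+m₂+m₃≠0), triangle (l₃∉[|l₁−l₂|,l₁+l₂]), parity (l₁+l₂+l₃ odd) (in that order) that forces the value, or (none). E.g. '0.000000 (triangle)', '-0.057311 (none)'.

Checks pass: Σm=0; 12 even; l₃=4∈[0,8].
(2·4+1)(2·4+1)(2·4+1) = 729
Δ: 4! 4! 4! / 13! → 1/450450
sum: t=0:+1/13824 t=1:−1/216 t=2:+1/64 t=3:−1/216 t=4:+1/13824 = 5/768
3j²(4 4 4; 0 0 0) = Δ·Π!·Σ² = 18/1001  (sign +1)
sum: t=1:−1/576 t=2:+1/144 t=3:−1/576 = 1/288
3j²(4 4 4; 1 1 -2) = Δ·Π!·Σ² = 20/1001  (sign +1)
combine: 4πI² = 729·18/1001·20/1001 = 262440/1002001
take √, sign +1: I = 0.14436968
No selection rule forces the value: the integral is nonzero (none).

0.144370 (none)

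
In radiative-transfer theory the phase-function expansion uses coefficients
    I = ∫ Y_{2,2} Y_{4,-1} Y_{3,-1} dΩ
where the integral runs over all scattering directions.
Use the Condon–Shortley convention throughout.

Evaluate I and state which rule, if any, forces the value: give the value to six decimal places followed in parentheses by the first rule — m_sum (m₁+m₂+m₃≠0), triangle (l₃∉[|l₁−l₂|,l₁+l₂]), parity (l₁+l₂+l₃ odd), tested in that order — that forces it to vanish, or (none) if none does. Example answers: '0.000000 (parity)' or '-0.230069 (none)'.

L=9 odd ⇒ parity kills the (l;000) factor ⇒ I = 0

0.000000 (parity)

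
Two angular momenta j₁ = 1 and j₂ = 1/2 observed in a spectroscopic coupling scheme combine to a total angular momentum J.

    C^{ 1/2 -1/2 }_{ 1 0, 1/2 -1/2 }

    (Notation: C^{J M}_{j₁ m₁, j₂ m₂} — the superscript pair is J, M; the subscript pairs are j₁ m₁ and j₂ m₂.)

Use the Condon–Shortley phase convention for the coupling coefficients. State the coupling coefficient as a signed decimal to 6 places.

+0.577350

√[2·1!1!0!/3! · 1!1!0!1!0!1!] = √(1/3)
  +(−1)^0/∏(0,1,1,0,0,0)! = 1  (running 1)
⟨..|..⟩ = √(1/3)·(1) = +0.577350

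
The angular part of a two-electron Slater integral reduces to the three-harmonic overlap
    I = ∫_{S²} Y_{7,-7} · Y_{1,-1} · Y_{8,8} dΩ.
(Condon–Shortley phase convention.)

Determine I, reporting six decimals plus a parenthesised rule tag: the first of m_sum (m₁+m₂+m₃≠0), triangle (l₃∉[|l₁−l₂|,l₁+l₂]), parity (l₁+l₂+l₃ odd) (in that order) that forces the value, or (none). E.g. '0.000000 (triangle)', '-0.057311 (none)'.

Checks pass: Σm=0; 16 even; l₃=8∈[6,8].
(2·7+1)(2·1+1)(2·8+1) = 765
Δ: 0! 14! 2! / 17! → 1/2040
sum: t=0:+1/25401600 = 1/25401600
3j²(7 1 8; 0 0 0) = Δ·Π!·Σ² = 8/255  (sign +1)
sum: t=0:+1/174356582400 = 1/174356582400
3j²(7 1 8; -7 -1 8) = Δ·Π!·Σ² = 1/17  (sign +1)
combine: 4πI² = 765·8/255·1/17 = 24/17
take √, sign +1: I = 0.33517856
No selection rule forces the value: the integral is nonzero (none).

0.335179 (none)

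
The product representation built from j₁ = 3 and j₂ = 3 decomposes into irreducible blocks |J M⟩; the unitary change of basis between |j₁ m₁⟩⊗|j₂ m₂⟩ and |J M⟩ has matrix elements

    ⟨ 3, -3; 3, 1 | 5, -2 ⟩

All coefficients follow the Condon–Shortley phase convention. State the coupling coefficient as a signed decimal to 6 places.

√[11·1!5!5!/12! · 0!6!4!2!3!7!] = √(345600)
  +(−1)^1/∏(1,0,5,3,0,2)! = -1/1440  (running -1/1440)
⟨..|..⟩ = √(345600)·(-1/1440) = -0.408248

−√(1/6) ≈ -0.408248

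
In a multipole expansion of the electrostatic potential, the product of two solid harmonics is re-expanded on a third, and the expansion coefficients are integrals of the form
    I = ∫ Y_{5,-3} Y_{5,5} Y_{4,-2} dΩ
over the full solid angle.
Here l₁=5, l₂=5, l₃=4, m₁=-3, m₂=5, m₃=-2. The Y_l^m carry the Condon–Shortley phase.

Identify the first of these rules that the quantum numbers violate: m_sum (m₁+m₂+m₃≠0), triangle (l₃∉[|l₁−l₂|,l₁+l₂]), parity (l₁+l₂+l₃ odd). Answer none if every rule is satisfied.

none

azimuthal sum: -3 + 5 − 2 = 0  ✓
0 ≤ 4 ≤ 10 (triangle on l)  ✓
L = 5 + 5 + 4 = 14 (even)  ✓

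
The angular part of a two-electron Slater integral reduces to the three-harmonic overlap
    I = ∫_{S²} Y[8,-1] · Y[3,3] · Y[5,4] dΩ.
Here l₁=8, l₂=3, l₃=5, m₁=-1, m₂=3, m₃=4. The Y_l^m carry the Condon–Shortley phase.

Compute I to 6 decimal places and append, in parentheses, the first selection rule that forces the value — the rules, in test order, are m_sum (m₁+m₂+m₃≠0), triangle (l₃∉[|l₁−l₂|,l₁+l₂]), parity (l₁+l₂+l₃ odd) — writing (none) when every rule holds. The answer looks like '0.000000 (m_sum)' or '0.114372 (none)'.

m-sum = -1 + 3 + 4 = 6 ≠ 0 ⇒ I = 0

0.000000 (m_sum)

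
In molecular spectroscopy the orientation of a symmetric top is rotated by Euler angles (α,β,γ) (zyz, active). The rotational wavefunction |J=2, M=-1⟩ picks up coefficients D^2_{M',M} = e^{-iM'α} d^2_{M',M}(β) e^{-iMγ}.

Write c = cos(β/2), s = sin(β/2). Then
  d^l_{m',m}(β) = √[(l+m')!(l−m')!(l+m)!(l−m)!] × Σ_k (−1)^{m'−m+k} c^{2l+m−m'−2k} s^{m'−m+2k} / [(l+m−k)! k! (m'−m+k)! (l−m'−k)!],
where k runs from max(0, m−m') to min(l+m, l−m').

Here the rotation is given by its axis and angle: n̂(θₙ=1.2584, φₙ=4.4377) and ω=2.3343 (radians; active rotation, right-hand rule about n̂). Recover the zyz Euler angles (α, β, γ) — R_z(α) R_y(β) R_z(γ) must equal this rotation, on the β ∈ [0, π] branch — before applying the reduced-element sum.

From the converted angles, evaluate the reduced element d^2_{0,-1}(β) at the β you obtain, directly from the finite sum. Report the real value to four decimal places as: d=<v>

d=0.5515

Axis–angle → zyz. n̂ = (sinθₙcosφₙ, sinθₙsinφₙ, cosθₙ) = (-0.258119, -0.915924, +0.307340), ω = 2.3343.
R = I cosω + sinω [n̂]ₓ + (1−cosω) n̂n̂ᵀ gives
  R = [-0.578763, +0.177862, -0.795864; +0.621918, +0.727535, -0.289675; +0.527496, -0.662615, -0.531686]
β = atan2(√(R₁₃²+R₂₃²), R₃₃) = 2.131386; α = atan2(R₂₃, R₁₃) mod 2π = 3.490663; γ = atan2(R₃₂, −R₃₁) mod 2π = 4.040041
d^2_{0,-1}(β=2.1314) via the finite sum:
With c≡cos(β/2)=0.483898 and s≡sin(β/2)=0.875124, N=[2·2·1·6]^{1/2}=4.898979
k: max(0,(-1)−(0))=0 … min(2+(-1),2−(0))=1
  k=0: (−1)^1·4.8990/(2)·0.4839^3·0.8751^1 = -0.242888
  k=1: (−1)^2·4.8990/(2)·0.4839^1·0.8751^3 = +0.794399
d^2_{0,-1}(2.1314) = -0.242888 +0.794399 = +0.551511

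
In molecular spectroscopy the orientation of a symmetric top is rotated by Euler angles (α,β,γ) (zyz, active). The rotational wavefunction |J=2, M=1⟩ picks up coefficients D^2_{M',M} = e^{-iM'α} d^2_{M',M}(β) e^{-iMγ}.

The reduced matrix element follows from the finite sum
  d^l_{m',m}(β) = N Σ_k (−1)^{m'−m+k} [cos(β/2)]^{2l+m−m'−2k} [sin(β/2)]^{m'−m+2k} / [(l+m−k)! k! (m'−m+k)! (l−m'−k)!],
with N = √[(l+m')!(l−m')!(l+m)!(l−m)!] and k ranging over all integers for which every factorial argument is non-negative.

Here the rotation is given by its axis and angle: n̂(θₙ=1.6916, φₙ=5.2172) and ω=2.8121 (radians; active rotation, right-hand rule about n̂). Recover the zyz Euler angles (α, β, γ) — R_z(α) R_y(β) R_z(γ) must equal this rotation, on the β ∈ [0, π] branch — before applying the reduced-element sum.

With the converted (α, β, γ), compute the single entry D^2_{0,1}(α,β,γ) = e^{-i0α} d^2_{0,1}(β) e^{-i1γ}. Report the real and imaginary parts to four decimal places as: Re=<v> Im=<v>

Axis–angle → zyz. n̂ = (sinθₙcosφₙ, sinθₙsinφₙ, cosθₙ) = (+0.480117, -0.868887, -0.120510), ω = 2.8121.
R = I cosω + sinω [n̂]ₓ + (1−cosω) n̂n̂ᵀ gives
  R = [-0.497581, -0.772902, -0.393745; -0.850887, +0.523111, +0.048438; +0.168534, +0.359135, -0.917942]
β = atan2(√(R₁₃²+R₂₃²), R₃₃) = 2.733659; α = atan2(R₂₃, R₁₃) mod 2π = 3.019188; γ = atan2(R₃₂, −R₃₁) mod 2π = 2.009566
D^2_{0,1}(3.0192,2.7337,2.0096) = e^{-i·0·3.0192}·d^2_{0,1}(2.7337)·e^{-i·1·2.0096}. Compute d first:
Half-angle: c=0.202556, s=0.979271. N=√(2·2·6·1)=4.898979
k: max(0,(1)−(0))=1 … min(2+(1),2−(0))=2
  k=1: (−1)^0·4.8990/(2)·0.2026^3·0.9793^1 = +0.019935
  k=2: (−1)^1·4.8990/(2)·0.2026^1·0.9793^3 = -0.465938
d^2_{0,1}(2.7337) = +0.019935 -0.465938 = -0.446003
Phases: e^{-i·(0)·3.0192}=+1.000000+0.000000i, e^{-i·(1)·2.0096}=-0.424826-0.905275i ⇒ D=+0.189474+0.403756i

Re=0.1895 Im=0.4038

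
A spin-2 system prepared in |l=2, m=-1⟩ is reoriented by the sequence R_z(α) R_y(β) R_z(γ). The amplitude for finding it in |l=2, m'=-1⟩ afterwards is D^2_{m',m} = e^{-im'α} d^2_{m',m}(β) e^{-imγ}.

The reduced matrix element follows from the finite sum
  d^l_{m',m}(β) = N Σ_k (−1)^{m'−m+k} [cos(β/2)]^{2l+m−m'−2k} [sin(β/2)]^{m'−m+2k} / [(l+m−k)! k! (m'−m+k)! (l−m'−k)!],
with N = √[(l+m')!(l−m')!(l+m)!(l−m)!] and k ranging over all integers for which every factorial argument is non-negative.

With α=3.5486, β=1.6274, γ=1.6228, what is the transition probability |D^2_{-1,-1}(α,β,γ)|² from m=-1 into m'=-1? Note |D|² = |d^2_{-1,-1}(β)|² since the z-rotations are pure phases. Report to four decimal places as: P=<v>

P=0.2757

D^2_{-1,-1}(3.5486,1.6274,1.6228) = e^{-i·-1·3.5486}·d^2_{-1,-1}(1.6274)·e^{-i·-1·1.6228}. Compute d first:
c=cos(1.627400/2)=0.686814, s=sin(1.627400/2)=0.726833; N=√[1·6·1·6]=6.000000
Admissible k: 0..1 (factorial args all ≥0)
  k=0: (−1)^0·6.0000/(6)·0.6868^4·0.7268^0 = +0.222513
  k=1: (−1)^1·6.0000/(2)·0.6868^2·0.7268^2 = -0.747600
d^2_{-1,-1}(1.6274) = +0.222513 -0.747600 = -0.525086
|D^2_{-1,-1}|² = |d^2_{-1,-1}(β)|² = (-0.525086)² = 0.275715 (the z-rotation phases have unit modulus)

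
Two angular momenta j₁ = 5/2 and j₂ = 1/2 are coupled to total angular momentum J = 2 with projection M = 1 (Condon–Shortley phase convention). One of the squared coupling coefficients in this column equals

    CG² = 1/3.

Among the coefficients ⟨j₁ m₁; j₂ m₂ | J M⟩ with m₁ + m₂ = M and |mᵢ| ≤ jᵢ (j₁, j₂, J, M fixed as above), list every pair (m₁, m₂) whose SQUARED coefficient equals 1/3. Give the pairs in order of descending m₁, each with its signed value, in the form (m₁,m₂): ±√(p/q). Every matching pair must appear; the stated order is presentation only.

(1/2,1/2): −√(1/3)

Admissible pairs with m₁+m₂ = M = 1: (1/2,1/2), (3/2,-1/2)
  (m₁,m₂)=(3/2,-1/2): CG² = 2/3, CG = +√(2/3)
  (m₁,m₂)=(1/2,1/2): CG² = 1/3, CG = −√(1/3)   ← matches the target
Pairs with CG² = 1/3: (1/2,1/2): −√(1/3)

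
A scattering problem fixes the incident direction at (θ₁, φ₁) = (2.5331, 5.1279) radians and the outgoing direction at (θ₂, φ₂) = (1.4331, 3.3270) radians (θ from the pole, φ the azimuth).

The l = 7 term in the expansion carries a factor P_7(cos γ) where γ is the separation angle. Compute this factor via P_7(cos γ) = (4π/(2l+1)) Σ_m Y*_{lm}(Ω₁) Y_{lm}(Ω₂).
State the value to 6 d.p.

0.285131

Expand P_7 via completeness: Σ_{m} conj(Y_{7,m}) at Ω₁ times Y_{7,m} at Ω₂ —
  [-7]  conj(Y_{7,-7})(Ω₁) = -0.002303-0.009703i ; Y_{7,-7}(Ω₂) = -0.126114+0.450516i ; Δ = +0.004662+0.000186i
  [-6]  conj(Y_{7,-6})(Ω₁) = -0.042687+0.032352i ; Y_{7,-6}(Ω₂) = +0.107330-0.217532i ; Δ = +0.002456+0.012758i
  [-5]  conj(Y_{7,-5})(Ω₁) = +0.151793+0.084262i ; Y_{7,-5}(Ω₂) = +0.158569-0.211312i ; Δ = +0.041875-0.018714i
  [-4]  conj(Y_{7,-4})(Ω₁) = +0.033698-0.368277i ; Y_{7,-4}(Ω₂) = -0.196996+0.180464i ; Δ = +0.059823+0.078630i
  [-3]  conj(Y_{7,-3})(Ω₁) = -0.457985+0.153941i ; Y_{7,-3}(Ω₂) = -0.165028+0.102598i ; Δ = +0.059786-0.072393i
  [-2]  conj(Y_{7,-2})(Ω₁) = +0.162840+0.178420i ; Y_{7,-2}(Ω₂) = +0.254881-0.099098i ; Δ = +0.059186+0.029339i
  [-1]  conj(Y_{7,-1})(Ω₁) = -0.111486+0.252689i ; Y_{7,-1}(Ω₂) = +0.163506-0.030667i ; Δ = -0.010479+0.044735i
  [+0]  conj(Y_{7,0})(Ω₁) = +0.343158-0.000000i ; Y_{7,0}(Ω₂) = -0.274701+0.000000i ; Δ = -0.094266+0.000000i
  [+1]  conj(Y_{7,1})(Ω₁) = +0.111486+0.252689i ; Y_{7,1}(Ω₂) = -0.163506-0.030667i ; Δ = -0.010479-0.044735i
  [+2]  conj(Y_{7,2})(Ω₁) = +0.162840-0.178420i ; Y_{7,2}(Ω₂) = +0.254881+0.099098i ; Δ = +0.059186-0.029339i
  [+3]  conj(Y_{7,3})(Ω₁) = +0.457985+0.153941i ; Y_{7,3}(Ω₂) = +0.165028+0.102598i ; Δ = +0.059786+0.072393i
  [+4]  conj(Y_{7,4})(Ω₁) = +0.033698+0.368277i ; Y_{7,4}(Ω₂) = -0.196996-0.180464i ; Δ = +0.059823-0.078630i
  [+5]  conj(Y_{7,5})(Ω₁) = -0.151793+0.084262i ; Y_{7,5}(Ω₂) = -0.158569-0.211312i ; Δ = +0.041875+0.018714i
  [+6]  conj(Y_{7,6})(Ω₁) = -0.042687-0.032352i ; Y_{7,6}(Ω₂) = +0.107330+0.217532i ; Δ = +0.002456-0.012758i
  [+7]  conj(Y_{7,7})(Ω₁) = +0.002303-0.009703i ; Y_{7,7}(Ω₂) = +0.126114+0.450516i ; Δ = +0.004662-0.000186i
Accumulated sum +0.340351+0.000000i; after 4π/(2l+1) scaling, +0.285131+0.000000i ⇒ P_7 = 0.285131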